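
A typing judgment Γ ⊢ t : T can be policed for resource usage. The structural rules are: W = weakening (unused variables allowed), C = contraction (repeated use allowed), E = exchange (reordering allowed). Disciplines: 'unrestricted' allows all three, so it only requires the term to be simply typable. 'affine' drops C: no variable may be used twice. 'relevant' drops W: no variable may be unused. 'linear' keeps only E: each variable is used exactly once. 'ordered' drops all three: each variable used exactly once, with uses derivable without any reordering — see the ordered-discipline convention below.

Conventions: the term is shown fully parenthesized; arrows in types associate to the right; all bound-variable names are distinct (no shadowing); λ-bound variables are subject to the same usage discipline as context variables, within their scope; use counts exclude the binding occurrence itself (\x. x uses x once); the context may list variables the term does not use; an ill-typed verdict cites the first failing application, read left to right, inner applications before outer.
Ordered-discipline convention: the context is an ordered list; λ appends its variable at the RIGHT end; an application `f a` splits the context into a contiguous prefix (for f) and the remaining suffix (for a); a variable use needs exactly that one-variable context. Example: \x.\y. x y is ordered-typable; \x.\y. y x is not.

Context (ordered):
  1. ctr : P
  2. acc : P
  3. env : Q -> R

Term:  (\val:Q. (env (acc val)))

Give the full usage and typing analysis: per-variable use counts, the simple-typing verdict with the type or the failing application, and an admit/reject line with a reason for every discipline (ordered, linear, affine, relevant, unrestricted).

variable uses: ctr ×0, acc ×1, env ×1, val [bound] ×1
left-to-right use order: env, acc, val
typing: ill-typed: applying a non-function (P)
ordered ✗ (not simply typable)
linear ✗ (fails simple typing)
affine ✗ (a type mismatch blocks all five)
relevant ✗ (the type mismatch rejects it)
unrestricted ✗ (not simply typable)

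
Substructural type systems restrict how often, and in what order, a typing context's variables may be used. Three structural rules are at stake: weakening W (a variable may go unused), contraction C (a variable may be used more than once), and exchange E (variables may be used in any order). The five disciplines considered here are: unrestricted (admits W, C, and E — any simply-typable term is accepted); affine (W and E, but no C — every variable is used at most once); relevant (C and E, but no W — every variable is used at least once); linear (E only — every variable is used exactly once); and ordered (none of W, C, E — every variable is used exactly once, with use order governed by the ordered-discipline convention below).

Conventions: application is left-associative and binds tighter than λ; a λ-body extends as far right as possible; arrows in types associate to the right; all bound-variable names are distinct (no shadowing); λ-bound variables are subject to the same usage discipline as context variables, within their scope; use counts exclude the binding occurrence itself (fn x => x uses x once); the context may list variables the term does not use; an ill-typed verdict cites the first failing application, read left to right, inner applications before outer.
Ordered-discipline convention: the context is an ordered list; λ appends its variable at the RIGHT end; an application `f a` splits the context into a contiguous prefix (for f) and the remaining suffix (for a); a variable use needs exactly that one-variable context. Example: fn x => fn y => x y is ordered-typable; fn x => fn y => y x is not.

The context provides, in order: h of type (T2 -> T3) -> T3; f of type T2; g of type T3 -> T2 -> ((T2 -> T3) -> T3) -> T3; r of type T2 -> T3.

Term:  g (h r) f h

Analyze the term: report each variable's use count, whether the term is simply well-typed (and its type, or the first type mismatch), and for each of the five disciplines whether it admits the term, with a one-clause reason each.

use counts: h: 2; f: 1; g: 1; r: 1
left-to-right use order: g, h, r, f, h
typing: ✓ — T3
ordered: ✗, uses contraction: h ×2
linear: ✗, uses contraction: h ×2
affine: ✗, uses contraction: h ×2
relevant: ✓, every one of h, f, g, r appears
unrestricted: ✓, type-checks (T3) and nothing is barred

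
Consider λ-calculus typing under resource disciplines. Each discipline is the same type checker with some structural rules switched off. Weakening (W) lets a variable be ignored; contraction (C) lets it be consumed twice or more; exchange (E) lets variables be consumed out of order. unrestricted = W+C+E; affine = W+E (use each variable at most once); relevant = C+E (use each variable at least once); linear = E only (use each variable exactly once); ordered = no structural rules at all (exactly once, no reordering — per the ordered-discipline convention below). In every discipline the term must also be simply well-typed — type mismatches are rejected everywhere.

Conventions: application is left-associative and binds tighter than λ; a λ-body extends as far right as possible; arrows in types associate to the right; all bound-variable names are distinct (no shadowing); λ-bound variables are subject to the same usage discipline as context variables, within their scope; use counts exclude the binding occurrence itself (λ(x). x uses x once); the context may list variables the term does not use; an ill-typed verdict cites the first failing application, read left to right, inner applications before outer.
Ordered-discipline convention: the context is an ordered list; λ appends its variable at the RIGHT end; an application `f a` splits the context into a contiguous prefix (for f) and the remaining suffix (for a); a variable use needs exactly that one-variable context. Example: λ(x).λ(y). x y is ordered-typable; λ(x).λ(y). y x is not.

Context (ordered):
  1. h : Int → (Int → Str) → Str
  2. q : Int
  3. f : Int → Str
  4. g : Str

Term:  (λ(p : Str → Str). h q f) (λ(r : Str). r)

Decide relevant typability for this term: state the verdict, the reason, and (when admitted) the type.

no — needs weakening: g, p unused
use counts: h=1; q=1; f=1; g=0; p (bound)=0; r (bound)=1
uses in reading order: h, q, f, r
typing: ✓ — Str
per-discipline verdicts: ordered ✗, linear ✗, affine ✓, relevant ✗, unrestricted ✓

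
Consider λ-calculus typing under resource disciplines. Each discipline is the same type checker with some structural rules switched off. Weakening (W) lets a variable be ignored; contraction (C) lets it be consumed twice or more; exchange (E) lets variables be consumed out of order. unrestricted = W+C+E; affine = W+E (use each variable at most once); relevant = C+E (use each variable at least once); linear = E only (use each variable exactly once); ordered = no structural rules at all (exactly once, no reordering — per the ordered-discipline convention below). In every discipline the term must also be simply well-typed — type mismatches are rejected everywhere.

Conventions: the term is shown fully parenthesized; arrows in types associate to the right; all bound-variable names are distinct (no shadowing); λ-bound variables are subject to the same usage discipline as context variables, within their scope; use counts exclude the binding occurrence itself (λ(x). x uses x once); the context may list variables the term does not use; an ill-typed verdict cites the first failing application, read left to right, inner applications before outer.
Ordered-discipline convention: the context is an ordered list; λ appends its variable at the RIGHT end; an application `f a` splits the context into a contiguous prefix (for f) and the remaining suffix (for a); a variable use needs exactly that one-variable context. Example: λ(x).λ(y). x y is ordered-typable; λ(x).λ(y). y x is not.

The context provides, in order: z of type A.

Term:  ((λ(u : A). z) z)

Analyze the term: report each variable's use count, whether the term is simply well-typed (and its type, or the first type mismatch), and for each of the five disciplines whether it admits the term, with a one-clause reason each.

use counts: z ×2, u [bound] ×0
order of uses: z, z
typing: ✓ — A
ordered: ✗ — uses contraction: z ×2; u never used (weakening)
linear: ✗ — uses contraction: z ×2; u never used (weakening)
affine: ✗ — uses contraction: z ×2
relevant: ✗ — u never used (weakening)
unrestricted: ✓ — simply typable at A; W, C, E all held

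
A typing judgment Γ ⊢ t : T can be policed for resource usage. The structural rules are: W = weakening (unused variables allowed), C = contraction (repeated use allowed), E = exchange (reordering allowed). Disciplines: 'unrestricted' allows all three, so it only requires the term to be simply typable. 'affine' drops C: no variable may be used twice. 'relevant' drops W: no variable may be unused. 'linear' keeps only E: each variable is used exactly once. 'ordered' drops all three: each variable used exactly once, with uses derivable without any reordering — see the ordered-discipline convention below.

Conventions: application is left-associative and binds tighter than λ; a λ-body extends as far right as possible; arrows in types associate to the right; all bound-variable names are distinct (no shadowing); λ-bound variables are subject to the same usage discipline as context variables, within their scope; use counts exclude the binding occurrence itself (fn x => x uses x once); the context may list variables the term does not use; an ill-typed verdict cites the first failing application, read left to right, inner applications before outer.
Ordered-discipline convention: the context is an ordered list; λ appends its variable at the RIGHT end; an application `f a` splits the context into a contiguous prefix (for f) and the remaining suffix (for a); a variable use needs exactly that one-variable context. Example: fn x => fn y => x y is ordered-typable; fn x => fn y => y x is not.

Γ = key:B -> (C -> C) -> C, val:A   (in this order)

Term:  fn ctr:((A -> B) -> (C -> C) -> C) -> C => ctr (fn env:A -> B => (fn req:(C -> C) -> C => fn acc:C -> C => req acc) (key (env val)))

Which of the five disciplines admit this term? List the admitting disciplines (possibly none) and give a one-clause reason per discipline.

admitted by: linear, affine, relevant, unrestricted
counts: key: 1; val: 1; ctr [bound]: 1; env [bound]: 1; req [bound]: 1; acc [bound]: 1
uses in reading order: ctr, req, acc, key, env, val
typing: the term checks, with type (((A -> B) -> (C -> C) -> C) -> C) -> C
ordered: ✗ — no ordered split (uses run ctr, req, acc, key, env, val)
linear: ✓ — exactly-once usage across key, val, ctr, env, req, acc
affine: ✓ — none of key, val, ctr, env, req, acc used more than once
relevant: ✓ — key, val, ctr, env, req, acc: all used, weakening unneeded
unrestricted: ✓ — well-typed at (((A -> B) -> (C -> C) -> C) -> C) -> C; no restrictions here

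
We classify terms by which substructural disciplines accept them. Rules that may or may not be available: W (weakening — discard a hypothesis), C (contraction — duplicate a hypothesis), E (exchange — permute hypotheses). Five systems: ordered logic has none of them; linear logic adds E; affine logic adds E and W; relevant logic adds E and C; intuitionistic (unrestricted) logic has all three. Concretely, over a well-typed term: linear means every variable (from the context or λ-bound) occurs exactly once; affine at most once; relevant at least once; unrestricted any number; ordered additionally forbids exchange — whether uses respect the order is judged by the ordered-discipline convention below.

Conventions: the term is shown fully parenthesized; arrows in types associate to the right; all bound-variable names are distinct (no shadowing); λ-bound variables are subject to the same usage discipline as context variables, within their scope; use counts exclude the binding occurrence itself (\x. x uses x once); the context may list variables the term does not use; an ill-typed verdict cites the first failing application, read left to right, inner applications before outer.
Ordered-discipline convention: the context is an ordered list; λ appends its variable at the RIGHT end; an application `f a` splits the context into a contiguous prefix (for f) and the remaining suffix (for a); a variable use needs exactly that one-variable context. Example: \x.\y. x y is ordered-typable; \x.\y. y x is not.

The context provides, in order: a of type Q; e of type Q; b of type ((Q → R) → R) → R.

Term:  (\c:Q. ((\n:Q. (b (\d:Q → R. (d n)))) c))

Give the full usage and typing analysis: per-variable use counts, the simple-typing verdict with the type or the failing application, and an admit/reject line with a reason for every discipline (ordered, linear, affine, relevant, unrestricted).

counts: a ×0, e ×0, b ×1, c (λ-bound) ×1, n (λ-bound) ×1, d (λ-bound) ×1
use order (left to right): b, d, n, c
typing: well-typed at Q → R
ordered ✗ (a, e left unused)
linear ✗ (a, e left unused)
affine ✓ (none of a, e, b, c, n, d used more than once)
relevant ✗ (a, e left unused)
unrestricted ✓ (typability at Q → R is all that's needed)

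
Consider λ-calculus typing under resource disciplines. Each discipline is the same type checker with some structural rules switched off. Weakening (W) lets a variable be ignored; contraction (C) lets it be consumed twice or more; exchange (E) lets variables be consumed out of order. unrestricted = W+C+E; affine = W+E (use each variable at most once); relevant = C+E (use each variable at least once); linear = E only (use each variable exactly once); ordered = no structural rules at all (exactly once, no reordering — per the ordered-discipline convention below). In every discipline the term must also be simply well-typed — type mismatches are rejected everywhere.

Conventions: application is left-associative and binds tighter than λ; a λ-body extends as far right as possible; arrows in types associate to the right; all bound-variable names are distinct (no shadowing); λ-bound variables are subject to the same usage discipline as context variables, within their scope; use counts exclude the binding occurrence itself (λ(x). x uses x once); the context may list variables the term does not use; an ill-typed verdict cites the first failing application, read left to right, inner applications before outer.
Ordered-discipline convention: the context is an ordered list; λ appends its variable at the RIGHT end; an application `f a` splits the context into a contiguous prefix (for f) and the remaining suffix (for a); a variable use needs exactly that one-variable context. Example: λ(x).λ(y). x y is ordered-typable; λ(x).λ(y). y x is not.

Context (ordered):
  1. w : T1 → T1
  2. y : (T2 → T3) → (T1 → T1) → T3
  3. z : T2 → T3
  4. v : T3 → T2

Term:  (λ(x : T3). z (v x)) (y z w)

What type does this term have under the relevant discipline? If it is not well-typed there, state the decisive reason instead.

term : T3
use counts: w: 1; y: 1; z: 2; v: 1; x [bound]: 1
use order (left to right): z, v, x, y, z, w
typing: well-typed — term : T3
summary: ordered ✗; linear ✗; affine ✗; relevant ✓; unrestricted ✓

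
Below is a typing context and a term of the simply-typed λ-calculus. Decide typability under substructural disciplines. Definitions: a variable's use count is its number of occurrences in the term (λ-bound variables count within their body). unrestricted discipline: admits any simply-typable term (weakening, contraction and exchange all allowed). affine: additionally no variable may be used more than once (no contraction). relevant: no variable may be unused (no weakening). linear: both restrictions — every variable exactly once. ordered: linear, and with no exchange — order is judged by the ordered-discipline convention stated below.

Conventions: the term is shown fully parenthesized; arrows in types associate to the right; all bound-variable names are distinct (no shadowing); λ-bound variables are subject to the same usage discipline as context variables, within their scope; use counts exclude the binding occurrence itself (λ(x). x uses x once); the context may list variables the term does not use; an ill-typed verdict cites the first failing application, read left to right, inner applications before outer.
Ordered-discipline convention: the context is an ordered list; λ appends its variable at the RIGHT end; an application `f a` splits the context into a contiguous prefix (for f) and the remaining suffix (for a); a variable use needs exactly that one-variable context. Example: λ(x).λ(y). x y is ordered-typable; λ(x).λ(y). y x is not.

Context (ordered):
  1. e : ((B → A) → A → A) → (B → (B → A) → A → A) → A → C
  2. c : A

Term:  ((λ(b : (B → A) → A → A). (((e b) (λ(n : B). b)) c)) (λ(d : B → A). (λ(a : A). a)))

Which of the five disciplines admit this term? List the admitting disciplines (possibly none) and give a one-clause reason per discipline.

admitted by: unrestricted
counts: e=1, c=1, b [bound]=2, n [bound]=0, d [bound]=0, a [bound]=1
uses in reading order: e, b, b, c, a
typing: the term checks, with type C
ordered ✗ (repeated use of b ×2; n, d left unused)
linear ✗ (repeated use of b ×2; n, d left unused)
affine ✗ (repeated use of b ×2)
relevant ✗ (n, d left unused)
unrestricted ✓ (type-checks (C) and nothing is barred)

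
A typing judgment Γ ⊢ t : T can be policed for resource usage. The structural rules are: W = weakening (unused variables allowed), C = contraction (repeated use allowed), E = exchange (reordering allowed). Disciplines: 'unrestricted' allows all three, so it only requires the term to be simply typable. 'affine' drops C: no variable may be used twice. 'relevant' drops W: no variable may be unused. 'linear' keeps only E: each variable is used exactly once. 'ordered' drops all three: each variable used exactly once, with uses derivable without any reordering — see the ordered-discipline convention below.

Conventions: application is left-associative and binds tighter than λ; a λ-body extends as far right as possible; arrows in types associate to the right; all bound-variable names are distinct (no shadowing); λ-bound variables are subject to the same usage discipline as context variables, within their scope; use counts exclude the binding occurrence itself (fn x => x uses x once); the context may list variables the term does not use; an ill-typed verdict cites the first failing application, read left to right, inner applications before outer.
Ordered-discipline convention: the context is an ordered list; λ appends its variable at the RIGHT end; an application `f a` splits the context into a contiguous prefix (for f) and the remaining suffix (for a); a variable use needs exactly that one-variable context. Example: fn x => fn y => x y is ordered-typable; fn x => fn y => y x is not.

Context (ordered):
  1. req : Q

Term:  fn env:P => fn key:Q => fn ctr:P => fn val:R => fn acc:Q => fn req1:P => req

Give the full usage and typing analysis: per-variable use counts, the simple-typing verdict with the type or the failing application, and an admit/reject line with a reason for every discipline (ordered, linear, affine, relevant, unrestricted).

counts: req: 1×; env [bound]: 0×; key [bound]: 0×; ctr [bound]: 0×; val [bound]: 0×; acc [bound]: 0×; req1 [bound]: 0×
use order (left to right): req
typing: well-typed — term : P → Q → P → R → Q → P → Q
ordered: ✗ — needs weakening: env, key, ctr, val, acc, req1 unused
linear: ✗ — needs weakening: env, key, ctr, val, acc, req1 unused
affine: ✓ — none of req, env, key, ctr, val, acc, req1 used more than once
relevant: ✗ — needs weakening: env, key, ctr, val, acc, req1 unused
unrestricted: ✓ — well-typed at P → Q → P → R → Q → P → Q; no restrictions here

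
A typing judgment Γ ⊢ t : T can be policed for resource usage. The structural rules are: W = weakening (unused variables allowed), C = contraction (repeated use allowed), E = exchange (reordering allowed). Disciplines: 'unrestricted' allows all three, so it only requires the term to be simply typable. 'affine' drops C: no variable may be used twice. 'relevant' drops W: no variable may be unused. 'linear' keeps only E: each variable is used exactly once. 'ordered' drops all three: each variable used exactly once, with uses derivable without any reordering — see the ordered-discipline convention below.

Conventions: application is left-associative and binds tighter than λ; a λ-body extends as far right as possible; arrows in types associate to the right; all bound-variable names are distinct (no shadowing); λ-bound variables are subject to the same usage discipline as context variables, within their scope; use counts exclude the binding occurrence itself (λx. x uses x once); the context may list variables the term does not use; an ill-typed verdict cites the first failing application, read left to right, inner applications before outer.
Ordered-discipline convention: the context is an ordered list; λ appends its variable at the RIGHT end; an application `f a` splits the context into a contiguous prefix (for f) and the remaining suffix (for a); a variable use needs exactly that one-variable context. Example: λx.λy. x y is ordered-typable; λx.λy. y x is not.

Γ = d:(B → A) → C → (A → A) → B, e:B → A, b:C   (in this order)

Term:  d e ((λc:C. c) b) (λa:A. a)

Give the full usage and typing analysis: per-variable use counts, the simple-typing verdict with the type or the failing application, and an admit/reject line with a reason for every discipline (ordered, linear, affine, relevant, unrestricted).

usage: d: 1, e: 1, b: 1, c (λ-bound): 1, a (λ-bound): 1
uses in reading order: d, e, c, b, a
typing: well-typed — term : B
ordered: ✓ — single-use (d, e, b, c, a), ordered derivation ok
linear: ✓ — single use per variable (d, e, b, c, a)
affine: ✓ — at most one use each (d, e, b, c, a)
relevant: ✓ — none of d, e, b, c, a goes unused
unrestricted: ✓ — well-typed at B; no restrictions here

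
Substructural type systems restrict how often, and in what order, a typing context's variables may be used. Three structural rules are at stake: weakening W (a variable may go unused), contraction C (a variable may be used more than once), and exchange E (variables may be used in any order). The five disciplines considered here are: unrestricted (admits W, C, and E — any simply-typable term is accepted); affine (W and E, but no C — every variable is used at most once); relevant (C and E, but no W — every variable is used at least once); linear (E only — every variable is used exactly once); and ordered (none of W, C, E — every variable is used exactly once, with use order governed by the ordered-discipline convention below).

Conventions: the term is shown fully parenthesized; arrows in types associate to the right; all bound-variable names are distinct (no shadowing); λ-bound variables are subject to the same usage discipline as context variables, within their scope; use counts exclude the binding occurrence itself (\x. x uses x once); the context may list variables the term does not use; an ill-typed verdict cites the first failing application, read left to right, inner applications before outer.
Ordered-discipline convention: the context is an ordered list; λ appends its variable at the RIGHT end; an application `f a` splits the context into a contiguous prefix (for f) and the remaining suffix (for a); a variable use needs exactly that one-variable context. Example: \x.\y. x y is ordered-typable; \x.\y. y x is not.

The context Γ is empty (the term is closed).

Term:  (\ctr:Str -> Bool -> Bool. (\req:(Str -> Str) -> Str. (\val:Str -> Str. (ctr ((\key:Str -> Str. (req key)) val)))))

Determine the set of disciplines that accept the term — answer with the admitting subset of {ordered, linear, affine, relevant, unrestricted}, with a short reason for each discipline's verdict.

admitting disciplines: ordered, linear, affine, relevant, unrestricted
usage: ctr (bound): 1×; req (bound): 1×; val (bound): 1×; key (bound): 1×
use order (left to right): ctr, req, key, val
typing: well-typed — term : (Str -> Bool -> Bool) -> ((Str -> Str) -> Str) -> (Str -> Str) -> Bool -> Bool
ordered: ✓, ctr, req, val, key once each; derivable with no W/C/E
linear: ✓, exactly-once usage across ctr, req, val, key
affine: ✓, ctr, req, val, key: no repeats, contraction unneeded
relevant: ✓, every one of ctr, req, val, key appears
unrestricted: ✓, well-typed at (Str -> Bool -> Bool) -> ((Str -> Str) -> Str) -> (Str -> Str) -> Bool -> Bool; no restrictions here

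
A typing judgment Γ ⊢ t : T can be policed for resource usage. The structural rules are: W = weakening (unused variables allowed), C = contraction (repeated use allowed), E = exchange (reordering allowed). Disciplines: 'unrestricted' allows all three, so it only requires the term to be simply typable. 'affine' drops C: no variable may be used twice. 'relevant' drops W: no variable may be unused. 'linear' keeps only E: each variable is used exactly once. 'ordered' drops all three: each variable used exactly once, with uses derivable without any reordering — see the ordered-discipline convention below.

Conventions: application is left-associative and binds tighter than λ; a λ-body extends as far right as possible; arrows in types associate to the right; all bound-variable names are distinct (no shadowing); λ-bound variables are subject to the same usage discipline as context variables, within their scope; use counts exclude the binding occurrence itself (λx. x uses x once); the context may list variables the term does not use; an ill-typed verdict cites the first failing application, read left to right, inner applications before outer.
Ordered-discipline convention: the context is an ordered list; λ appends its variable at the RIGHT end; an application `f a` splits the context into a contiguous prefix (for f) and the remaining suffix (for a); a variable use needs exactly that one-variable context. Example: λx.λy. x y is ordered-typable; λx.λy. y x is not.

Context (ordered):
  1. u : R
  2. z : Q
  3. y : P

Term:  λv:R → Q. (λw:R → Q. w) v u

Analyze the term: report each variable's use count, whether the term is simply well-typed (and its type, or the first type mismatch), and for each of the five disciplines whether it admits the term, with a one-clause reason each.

usage: u ×1; z ×0; y ×0; v [bound] ×1; w [bound] ×1
left-to-right use order: w, v, u
typing: well-typed at (R → Q) → Q
ordered ✗ (needs weakening: z, y unused)
linear ✗ (needs weakening: z, y unused)
affine ✓ (none of u, z, y, v, w used more than once)
relevant ✗ (needs weakening: z, y unused)
unrestricted ✓ (type-checks ((R → Q) → Q) and nothing is barred)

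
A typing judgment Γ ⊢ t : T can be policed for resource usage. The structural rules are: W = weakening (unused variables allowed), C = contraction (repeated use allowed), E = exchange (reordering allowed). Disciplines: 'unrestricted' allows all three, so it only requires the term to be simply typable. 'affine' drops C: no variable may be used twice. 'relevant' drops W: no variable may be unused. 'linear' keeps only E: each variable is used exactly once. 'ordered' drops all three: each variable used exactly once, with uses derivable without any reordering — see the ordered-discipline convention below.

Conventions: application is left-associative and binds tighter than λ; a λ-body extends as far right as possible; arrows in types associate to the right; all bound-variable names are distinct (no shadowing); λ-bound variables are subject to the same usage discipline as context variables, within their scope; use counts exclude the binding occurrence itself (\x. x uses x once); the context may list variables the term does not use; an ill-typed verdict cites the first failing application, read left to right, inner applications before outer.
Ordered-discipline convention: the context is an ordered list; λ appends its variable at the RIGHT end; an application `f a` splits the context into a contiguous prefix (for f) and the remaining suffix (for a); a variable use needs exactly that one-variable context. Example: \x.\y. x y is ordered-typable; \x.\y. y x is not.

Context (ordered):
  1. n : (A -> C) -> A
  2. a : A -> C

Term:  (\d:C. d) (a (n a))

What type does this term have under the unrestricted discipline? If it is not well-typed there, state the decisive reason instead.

term : C
variable uses: n ×1; a ×2; d (λ-bound) ×1
use order (left to right): d, a, n, a
typing: the term checks, with type C
per-discipline verdicts: ordered ✗; linear ✗; affine ✗; relevant ✓; unrestricted ✓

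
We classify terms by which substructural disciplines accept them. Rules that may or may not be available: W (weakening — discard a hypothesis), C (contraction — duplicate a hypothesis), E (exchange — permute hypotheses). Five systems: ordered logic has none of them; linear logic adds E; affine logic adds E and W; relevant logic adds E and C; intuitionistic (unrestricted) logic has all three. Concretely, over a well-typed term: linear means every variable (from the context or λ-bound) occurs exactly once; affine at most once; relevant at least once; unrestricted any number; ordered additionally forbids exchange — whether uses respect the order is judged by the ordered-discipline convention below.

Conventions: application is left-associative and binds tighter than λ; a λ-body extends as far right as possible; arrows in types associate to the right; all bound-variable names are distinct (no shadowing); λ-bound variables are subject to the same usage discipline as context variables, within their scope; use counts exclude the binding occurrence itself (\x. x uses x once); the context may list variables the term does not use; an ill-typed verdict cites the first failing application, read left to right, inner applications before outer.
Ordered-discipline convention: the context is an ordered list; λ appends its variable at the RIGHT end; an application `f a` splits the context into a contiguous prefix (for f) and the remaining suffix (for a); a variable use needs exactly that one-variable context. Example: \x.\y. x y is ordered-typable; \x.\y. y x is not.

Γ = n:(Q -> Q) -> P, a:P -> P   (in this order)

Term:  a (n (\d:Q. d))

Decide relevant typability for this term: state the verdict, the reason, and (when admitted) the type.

yes — at least one use each (n, a, d); term : P
counts: n: 1, a: 1, d (bound): 1
left-to-right use order: a, n, d
typing: well-typed at P
per-discipline verdicts: ordered ✗ · linear ✓ · affine ✓ · relevant ✓ · unrestricted ✓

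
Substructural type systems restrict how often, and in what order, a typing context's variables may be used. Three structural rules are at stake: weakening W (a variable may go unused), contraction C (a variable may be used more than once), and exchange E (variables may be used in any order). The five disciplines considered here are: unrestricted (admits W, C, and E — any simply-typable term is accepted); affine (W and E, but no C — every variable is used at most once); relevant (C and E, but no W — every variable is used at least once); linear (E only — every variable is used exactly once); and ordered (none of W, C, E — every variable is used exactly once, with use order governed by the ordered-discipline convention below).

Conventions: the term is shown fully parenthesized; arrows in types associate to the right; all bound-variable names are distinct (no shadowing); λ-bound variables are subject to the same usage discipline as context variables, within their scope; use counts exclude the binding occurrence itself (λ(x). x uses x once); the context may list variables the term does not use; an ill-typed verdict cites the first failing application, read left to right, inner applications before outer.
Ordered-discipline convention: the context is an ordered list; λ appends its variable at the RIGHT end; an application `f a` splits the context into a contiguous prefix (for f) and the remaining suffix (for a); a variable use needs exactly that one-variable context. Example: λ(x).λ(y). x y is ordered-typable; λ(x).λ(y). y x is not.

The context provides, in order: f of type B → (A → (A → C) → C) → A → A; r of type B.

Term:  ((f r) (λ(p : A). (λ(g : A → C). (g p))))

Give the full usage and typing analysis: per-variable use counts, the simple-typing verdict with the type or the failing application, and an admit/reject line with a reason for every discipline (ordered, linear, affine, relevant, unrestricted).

use counts: f=1, r=1, p (bound)=1, g (bound)=1
order of uses: f, r, g, p
typing: ✓ — A → A
ordered: ✗, no ordered split (uses run f, r, g, p)
linear: ✓, single use per variable (f, r, p, g)
affine: ✓, no duplicate uses among f, r, p, g
relevant: ✓, none of f, r, p, g goes unused
unrestricted: ✓, simply typable at A → A; W, C, E all held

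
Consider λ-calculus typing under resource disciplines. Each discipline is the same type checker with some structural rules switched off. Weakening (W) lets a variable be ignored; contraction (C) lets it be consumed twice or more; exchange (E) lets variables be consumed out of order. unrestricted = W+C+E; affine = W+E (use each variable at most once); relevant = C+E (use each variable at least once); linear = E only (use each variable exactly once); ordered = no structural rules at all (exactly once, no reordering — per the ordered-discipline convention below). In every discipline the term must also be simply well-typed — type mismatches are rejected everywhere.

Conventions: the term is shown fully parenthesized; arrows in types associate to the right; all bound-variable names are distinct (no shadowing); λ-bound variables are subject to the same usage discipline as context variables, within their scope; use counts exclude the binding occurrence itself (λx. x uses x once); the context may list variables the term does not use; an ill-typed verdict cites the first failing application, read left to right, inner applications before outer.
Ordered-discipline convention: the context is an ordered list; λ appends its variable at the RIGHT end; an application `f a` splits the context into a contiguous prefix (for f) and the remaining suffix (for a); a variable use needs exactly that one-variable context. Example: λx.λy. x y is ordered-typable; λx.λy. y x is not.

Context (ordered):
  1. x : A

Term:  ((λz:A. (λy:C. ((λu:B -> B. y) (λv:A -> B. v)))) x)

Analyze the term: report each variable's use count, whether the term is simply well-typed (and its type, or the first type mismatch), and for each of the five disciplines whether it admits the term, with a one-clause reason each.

counts: x: 1, z (λ-bound): 0, y (λ-bound): 1, u (λ-bound): 0, v (λ-bound): 1
use order (left to right): y, v, x
typing: ill-typed: a function awaiting B -> B gets (A -> B) -> A -> B
ordered ✗ (the type mismatch rejects it)
linear ✗ (not simply typable)
affine ✗ (fails simple typing)
relevant ✗ (a type mismatch blocks all five)
unrestricted ✗ (the type mismatch rejects it)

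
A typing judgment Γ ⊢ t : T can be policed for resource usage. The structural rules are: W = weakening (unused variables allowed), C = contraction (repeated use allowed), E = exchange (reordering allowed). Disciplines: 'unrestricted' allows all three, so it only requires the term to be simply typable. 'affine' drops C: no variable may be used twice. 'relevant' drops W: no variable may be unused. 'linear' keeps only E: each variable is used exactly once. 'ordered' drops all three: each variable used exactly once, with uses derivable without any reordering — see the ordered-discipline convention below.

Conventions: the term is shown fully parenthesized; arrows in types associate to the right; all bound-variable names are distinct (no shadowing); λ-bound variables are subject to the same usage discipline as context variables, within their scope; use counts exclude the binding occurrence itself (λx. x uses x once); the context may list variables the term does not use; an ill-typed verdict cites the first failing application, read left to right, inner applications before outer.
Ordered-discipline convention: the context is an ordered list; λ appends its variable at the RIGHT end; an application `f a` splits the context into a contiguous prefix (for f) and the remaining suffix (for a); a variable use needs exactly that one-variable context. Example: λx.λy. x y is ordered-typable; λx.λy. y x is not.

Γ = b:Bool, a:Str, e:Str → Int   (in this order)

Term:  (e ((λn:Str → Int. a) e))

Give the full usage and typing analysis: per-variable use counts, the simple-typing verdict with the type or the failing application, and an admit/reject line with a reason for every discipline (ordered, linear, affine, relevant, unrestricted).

variable uses: b=0; a=1; e=2; n [bound]=0
use order (left to right): e, a, e
typing: the term checks, with type Int
ordered: ✗ — uses contraction: e ×2; unused: b, n — weakening required
linear: ✗ — uses contraction: e ×2; unused: b, n — weakening required
affine: ✗ — uses contraction: e ×2
relevant: ✗ — unused: b, n — weakening required
unrestricted: ✓ — simply typable at Int; W, C, E all held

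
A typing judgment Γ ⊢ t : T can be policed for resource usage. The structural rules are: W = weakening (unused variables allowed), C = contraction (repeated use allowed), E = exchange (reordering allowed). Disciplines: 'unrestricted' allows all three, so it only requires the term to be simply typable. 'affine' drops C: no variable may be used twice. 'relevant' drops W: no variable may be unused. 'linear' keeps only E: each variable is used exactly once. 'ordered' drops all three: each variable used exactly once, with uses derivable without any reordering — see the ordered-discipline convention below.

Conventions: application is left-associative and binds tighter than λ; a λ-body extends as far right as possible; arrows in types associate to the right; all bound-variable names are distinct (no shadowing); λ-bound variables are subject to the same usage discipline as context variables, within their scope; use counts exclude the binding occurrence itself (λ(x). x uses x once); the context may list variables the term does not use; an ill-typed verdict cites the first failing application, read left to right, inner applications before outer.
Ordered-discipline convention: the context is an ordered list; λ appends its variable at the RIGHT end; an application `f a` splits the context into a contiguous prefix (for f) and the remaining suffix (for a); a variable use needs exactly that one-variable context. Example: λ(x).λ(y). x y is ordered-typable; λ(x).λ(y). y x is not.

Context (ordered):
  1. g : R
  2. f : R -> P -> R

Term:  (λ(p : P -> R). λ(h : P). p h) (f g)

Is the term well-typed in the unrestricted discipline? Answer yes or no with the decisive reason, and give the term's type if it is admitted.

yes — type-checks (P -> R) and nothing is barred; term : P -> R
usage: g=1; f=1; p [bound]=1; h [bound]=1
order of uses: p, h, f, g
typing: ✓ — P -> R
all disciplines: ordered ✗ · linear ✓ · affine ✓ · relevant ✓ · unrestricted ✓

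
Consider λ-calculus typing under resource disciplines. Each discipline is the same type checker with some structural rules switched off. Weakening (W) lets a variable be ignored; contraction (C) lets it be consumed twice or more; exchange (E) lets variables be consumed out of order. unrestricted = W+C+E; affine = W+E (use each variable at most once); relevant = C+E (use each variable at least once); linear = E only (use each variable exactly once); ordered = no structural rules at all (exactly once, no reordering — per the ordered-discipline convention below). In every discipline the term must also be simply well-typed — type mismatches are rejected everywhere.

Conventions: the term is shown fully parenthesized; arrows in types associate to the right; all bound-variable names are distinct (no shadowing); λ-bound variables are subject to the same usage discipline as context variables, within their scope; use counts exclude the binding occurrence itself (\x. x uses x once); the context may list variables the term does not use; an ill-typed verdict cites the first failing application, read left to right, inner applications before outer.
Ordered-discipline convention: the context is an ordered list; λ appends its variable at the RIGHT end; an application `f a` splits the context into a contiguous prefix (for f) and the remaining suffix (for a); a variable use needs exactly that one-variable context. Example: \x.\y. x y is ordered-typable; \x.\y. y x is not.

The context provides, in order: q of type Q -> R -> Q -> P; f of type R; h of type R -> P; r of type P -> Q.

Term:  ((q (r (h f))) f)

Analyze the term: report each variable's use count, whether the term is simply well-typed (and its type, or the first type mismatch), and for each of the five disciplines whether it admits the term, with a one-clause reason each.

counts: q ×1; f ×2; h ×1; r ×1
left-to-right use order: q, r, h, f, f
typing: ✓ — Q -> P
ordered: ✗, f ×2 used more than once (contraction)
linear: ✗, f ×2 used more than once (contraction)
affine: ✗, f ×2 used more than once (contraction)
relevant: ✓, q, f, h, r: all used, weakening unneeded
unrestricted: ✓, type-checks (Q -> P) and nothing is barred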